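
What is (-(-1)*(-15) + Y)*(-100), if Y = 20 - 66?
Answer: 6100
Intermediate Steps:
Y = -46
(-(-1)*(-15) + Y)*(-100) = (-(-1)*(-15) - 46)*(-100) = (-1*15 - 46)*(-100) = (-15 - 46)*(-100) = -61*(-100) = 6100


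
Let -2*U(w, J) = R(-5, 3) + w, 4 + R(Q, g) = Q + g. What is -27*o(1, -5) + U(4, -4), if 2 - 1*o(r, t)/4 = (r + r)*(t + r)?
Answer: -1079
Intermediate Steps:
R(Q, g) = -4 + Q + g (R(Q, g) = -4 + (Q + g) = -4 + Q + g)
o(r, t) = 8 - 8*r*(r + t) (o(r, t) = 8 - 4*(r + r)*(t + r) = 8 - 4*2*r*(r + t) = 8 - 8*r*(r + t))
U(w, J) = 3 - w/2 (U(w, J) = -((-4 - 5 + 3) + w)/2 = -(-6 + w)/2 = 3 - w/2)
-27*o(1, -5) + U(4, -4) = -27*(8 - 8*1² - 8*1*(-5)) + (3 - ½*4) = -27*(8 - 8*1 + 40) + (3 - 2) = -27*(8 - 8 + 40) + 1 = -27*40 + 1 = -1080 + 1 = -1079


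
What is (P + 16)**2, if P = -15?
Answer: 1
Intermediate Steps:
(P + 16)**2 = (-15 + 16)**2 = 1**2 = 1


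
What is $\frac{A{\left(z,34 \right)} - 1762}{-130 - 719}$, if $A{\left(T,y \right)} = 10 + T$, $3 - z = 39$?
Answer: $\frac{596}{283} \approx 2.106$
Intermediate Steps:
$z = -36$ ($z = 3 - 39 = -36$)
$\frac{A{\left(z,34 \right)} - 1762}{-130 - 719} = \frac{\left(10 - 36\right) - 1762}{-130 - 719} = \frac{-26 - 1762}{-849} = \left(-1788\right) \left(- \frac{1}{849}\right) = \frac{596}{283}$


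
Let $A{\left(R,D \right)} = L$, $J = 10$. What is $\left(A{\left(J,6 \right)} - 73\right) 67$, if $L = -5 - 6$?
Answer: $-5628$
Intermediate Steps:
$L = -11$ ($L = -5 - 6 = -11$)
$A{\left(R,D \right)} = -11$
$\left(A{\left(J,6 \right)} - 73\right) 67 = \left(-11 - 73\right) 67 = \left(-84\right) 67 = -5628$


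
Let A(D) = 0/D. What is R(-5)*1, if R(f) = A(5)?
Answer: 0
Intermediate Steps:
A(D) = 0
R(f) = 0
R(-5)*1 = 0*1 = 0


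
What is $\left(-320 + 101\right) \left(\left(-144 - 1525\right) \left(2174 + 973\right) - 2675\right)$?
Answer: $1150848942$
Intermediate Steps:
$\left(-320 + 101\right) \left(\left(-144 - 1525\right) \left(2174 + 973\right) - 2675\right) = - 219 \left(\left(-1669\right) 3147 - 2675\right) = - 219 \left(-5252343 - 2675\right) = \left(-219\right) \left(-5255018\right) = 1150848942$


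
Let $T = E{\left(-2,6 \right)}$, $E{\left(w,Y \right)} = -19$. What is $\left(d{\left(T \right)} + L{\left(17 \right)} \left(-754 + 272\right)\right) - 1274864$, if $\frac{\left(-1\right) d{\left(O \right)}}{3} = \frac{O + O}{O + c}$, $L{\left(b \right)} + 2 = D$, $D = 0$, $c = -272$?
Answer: $- \frac{123568338}{97} \approx -1.2739 \cdot 10^{6}$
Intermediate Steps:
$T = -19$
$L{\left(b \right)} = -2$ ($L{\left(b \right)} = -2 + 0 = -2$)
$d{\left(O \right)} = - \frac{6 O}{-272 + O}$ ($d{\left(O \right)} = - 3 \frac{O + O}{O - 272} = - 3 \frac{2 O}{-272 + O} = - \frac{6 O}{-272 + O}$)
$\left(d{\left(T \right)} + L{\left(17 \right)} \left(-754 + 272\right)\right) - 1274864 = \left(\left(-6\right) \left(-19\right) \frac{1}{-272 - 19} - 2 \left(-754 + 272\right)\right) - 1274864 = \left(\left(-6\right) \left(-19\right) \frac{1}{-291} - -964\right) - 1274864 = \left(\left(-6\right) \left(-19\right) \left(- \frac{1}{291}\right) + 964\right) - 1274864 = \left(- \frac{38}{97} + 964\right) - 1274864 = \frac{93470}{97} - 1274864 = - \frac{123568338}{97}$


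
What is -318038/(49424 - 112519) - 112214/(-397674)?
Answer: 66777792971/12545620515 ≈ 5.3228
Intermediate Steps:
-318038/(49424 - 112519) - 112214/(-397674) = -318038/(-63095) - 112214*(-1/397674) = -318038*(-1/63095) + 56107/198837 = 318038/63095 + 56107/198837 = 66777792971/12545620515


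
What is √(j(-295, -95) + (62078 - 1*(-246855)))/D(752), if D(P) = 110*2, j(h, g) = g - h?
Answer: √309133/220 ≈ 2.5273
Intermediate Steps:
D(P) = 220
√(j(-295, -95) + (62078 - 1*(-246855)))/D(752) = √((-95 - 1*(-295)) + (62078 - 1*(-246855)))/220 = √((-95 + 295) + (62078 + 246855))*(1/220) = √(200 + 308933)*(1/220) = √309133*(1/220) = √309133/220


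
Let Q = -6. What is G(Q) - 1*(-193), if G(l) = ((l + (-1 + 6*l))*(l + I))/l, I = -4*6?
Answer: -22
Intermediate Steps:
I = -24
G(l) = (-1 + 7*l)*(-24 + l)/l (G(l) = ((l + (-1 + 6*l))*(l - 24))/l = ((-1 + 7*l)*(-24 + l))/l = (-1 + 7*l)*(-24 + l)/l)
G(Q) - 1*(-193) = (-169 + 7*(-6) + 24/(-6)) - 1*(-193) = (-169 - 42 + 24*(-1/6)) + 193 = (-169 - 42 - 4) + 193 = -215 + 193 = -22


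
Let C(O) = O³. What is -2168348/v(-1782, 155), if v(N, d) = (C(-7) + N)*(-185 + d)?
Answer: -1084174/31875 ≈ -34.013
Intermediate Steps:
v(N, d) = (-343 + N)*(-185 + d) (v(N, d) = ((-7)³ + N)*(-185 + d) = (-343 + N)*(-185 + d))
-2168348/v(-1782, 155) = -2168348/(63455 - 343*155 - 185*(-1782) - 1782*155) = -2168348/(63455 - 53165 + 329670 - 276210) = -2168348/63750 = -2168348*1/63750 = -1084174/31875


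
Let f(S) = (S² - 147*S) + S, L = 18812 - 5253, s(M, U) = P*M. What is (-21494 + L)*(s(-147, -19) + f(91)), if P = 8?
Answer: 49046235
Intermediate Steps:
s(M, U) = 8*M
L = 13559
f(S) = S² - 146*S
(-21494 + L)*(s(-147, -19) + f(91)) = (-21494 + 13559)*(8*(-147) + 91*(-146 + 91)) = -7935*(-1176 + 91*(-55)) = -7935*(-1176 - 5005) = -7935*(-6181) = 49046235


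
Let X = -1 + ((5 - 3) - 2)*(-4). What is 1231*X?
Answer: -1231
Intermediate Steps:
X = -1 (X = -1 + (2 - 2)*(-4) = -1 + 0*(-4) = -1 + 0 = -1)
1231*X = 1231*(-1) = -1231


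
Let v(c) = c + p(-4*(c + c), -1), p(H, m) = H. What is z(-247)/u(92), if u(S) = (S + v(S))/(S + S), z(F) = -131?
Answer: 131/3 ≈ 43.667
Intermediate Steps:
v(c) = -7*c (v(c) = c - 4*(c + c) = c - 8*c = -7*c)
u(S) = -3 (u(S) = (S - 7*S)/(S + S) = (-6*S)/((2*S)) = (-6*S)*(1/(2*S)) = -3)
z(-247)/u(92) = -131/(-3) = -131*(-⅓) = 131/3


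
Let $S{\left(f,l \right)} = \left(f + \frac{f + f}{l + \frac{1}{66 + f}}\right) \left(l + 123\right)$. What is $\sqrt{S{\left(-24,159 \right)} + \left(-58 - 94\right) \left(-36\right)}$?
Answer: $\frac{12 i \sqrt{427850061}}{6679} \approx 37.163 i$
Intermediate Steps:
$S{\left(f,l \right)} = \left(123 + l\right) \left(f + \frac{2 f}{l + \frac{1}{66 + f}}\right)$ ($S{\left(f,l \right)} = \left(f + \frac{2 f}{l + \frac{1}{66 + f}}\right) \left(123 + l\right) = \left(123 + l\right) \left(f + \frac{2 f}{l + \frac{1}{66 + f}}\right)$)
$\sqrt{S{\left(-24,159 \right)} + \left(-58 - 94\right) \left(-36\right)} = \sqrt{- \frac{24 \left(16359 + 66 \cdot 159^{2} + 246 \left(-24\right) + 8251 \cdot 159 - 24 \cdot 159^{2} + 125 \left(-24\right) 159\right)}{1 + 66 \cdot 159 - 3816} + \left(-58 - 94\right) \left(-36\right)} = \sqrt{- \frac{24 \left(16359 + 66 \cdot 25281 - 5904 + 1311909 - 606744 - 477000\right)}{1 + 10494 - 3816} - -5472} = \sqrt{- \frac{24 \left(16359 + 1668546 - 5904 + 1311909 - 606744 - 477000\right)}{6679} + 5472} = \sqrt{\left(-24\right) \frac{1}{6679} \cdot 1907166 + 5472} = \sqrt{- \frac{45771984}{6679} + 5472} = \sqrt{- \frac{9224496}{6679}} = \frac{12 i \sqrt{427850061}}{6679}$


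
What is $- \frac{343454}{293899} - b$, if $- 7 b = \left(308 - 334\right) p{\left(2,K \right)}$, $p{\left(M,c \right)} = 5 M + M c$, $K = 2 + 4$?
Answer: $- \frac{170514406}{2057293} \approx -82.883$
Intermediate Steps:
$K = 6$
$b = \frac{572}{7}$ ($b = - \frac{\left(308 - 334\right) 2 \left(5 + 6\right)}{7} = - \frac{\left(-26\right) 2 \cdot 11}{7} = - \frac{\left(-26\right) 22}{7} = \left(- \frac{1}{7}\right) \left(-572\right) = \frac{572}{7} \approx 81.714$)
$- \frac{343454}{293899} - b = - \frac{343454}{293899} - \frac{572}{7} = - \frac{170514406}{2057293}$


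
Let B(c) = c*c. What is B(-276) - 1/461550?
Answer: 35159032799/461550 ≈ 76176.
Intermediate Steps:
B(c) = c**2
B(-276) - 1/461550 = (-276)**2 - 1/461550 = 76176 - 1*1/461550 = 76176 - 1/461550 = 35159032799/461550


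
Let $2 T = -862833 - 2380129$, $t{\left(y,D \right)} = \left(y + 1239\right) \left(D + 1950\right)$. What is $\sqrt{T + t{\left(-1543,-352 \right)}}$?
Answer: $i \sqrt{2107273} \approx 1451.6 i$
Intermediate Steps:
$t{\left(y,D \right)} = \left(1239 + y\right) \left(1950 + D\right)$
$T = -1621481$ ($T = \frac{-862833 - 2380129}{2} = \frac{1}{2} \left(-3242962\right) = -1621481$)
$\sqrt{T + t{\left(-1543,-352 \right)}} = \sqrt{-1621481 + \left(2416050 + 1239 \left(-352\right) + 1950 \left(-1543\right) - -543136\right)} = \sqrt{-1621481 + \left(2416050 - 436128 - 3008850 + 543136\right)} = \sqrt{-1621481 - 485792} = \sqrt{-2107273} = i \sqrt{2107273}$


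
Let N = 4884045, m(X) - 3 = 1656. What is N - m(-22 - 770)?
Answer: 4882386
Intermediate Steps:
m(X) = 1659 (m(X) = 3 + 1656 = 1659)
N - m(-22 - 770) = 4884045 - 1*1659 = 4884045 - 1659 = 4882386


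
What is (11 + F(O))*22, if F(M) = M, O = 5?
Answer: 352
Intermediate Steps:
(11 + F(O))*22 = (11 + 5)*22 = 16*22 = 352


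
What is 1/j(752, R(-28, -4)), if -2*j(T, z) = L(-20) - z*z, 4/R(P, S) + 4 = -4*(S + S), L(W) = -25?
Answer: 49/613 ≈ 0.079935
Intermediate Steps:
R(P, S) = 4/(-4 - 8*S) (R(P, S) = 4/(-4 - 4*(S + S)) = 4/(-4 - 8*S))
j(T, z) = 25/2 + z²/2 (j(T, z) = -(-25 - z*z)/2 = -(-25 - z²)/2 = 25/2 + z²/2)
1/j(752, R(-28, -4)) = 1/(25/2 + (-1/(1 + 2*(-4)))²/2) = 1/(25/2 + (-1/(1 - 8))²/2) = 1/(25/2 + (-1/(-7))²/2) = 1/(25/2 + (-1*(-⅐))²/2) = 1/(25/2 + (⅐)²/2) = 1/(25/2 + (½)*(1/49)) = 1/(25/2 + 1/98) = 1/(613/49) = 49/613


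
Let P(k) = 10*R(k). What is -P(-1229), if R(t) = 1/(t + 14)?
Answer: 2/243 ≈ 0.0082304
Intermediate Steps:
R(t) = 1/(14 + t)
P(k) = 10/(14 + k)
-P(-1229) = -10/(14 - 1229) = -10/(-1215) = -10*(-1)/1215 = -1*(-2/243) = 2/243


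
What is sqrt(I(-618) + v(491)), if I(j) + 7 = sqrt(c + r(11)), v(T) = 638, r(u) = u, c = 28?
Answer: sqrt(631 + sqrt(39)) ≈ 25.244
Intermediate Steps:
I(j) = -7 + sqrt(39) (I(j) = -7 + sqrt(28 + 11) = -7 + sqrt(39))
sqrt(I(-618) + v(491)) = sqrt((-7 + sqrt(39)) + 638) = sqrt(631 + sqrt(39))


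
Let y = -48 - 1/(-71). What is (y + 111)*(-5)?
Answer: -22370/71 ≈ -315.07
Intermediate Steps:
y = -3407/71 (y = -48 - 1*(-1/71) = -48 + 1/71 = -3407/71 ≈ -47.986)
(y + 111)*(-5) = (-3407/71 + 111)*(-5) = (4474/71)*(-5) = -22370/71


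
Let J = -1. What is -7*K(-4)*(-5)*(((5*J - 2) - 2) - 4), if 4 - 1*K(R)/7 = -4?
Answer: -25480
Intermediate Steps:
K(R) = 56 (K(R) = 28 - 7*(-4) = 28 + 28 = 56)
-7*K(-4)*(-5)*(((5*J - 2) - 2) - 4) = -7*56*(-5)*(((5*(-1) - 2) - 2) - 4) = -(-1960)*(((-5 - 2) - 2) - 4) = -(-1960)*((-7 - 2) - 4) = -(-1960)*(-9 - 4) = -(-1960)*(-13) = -7*3640 = -25480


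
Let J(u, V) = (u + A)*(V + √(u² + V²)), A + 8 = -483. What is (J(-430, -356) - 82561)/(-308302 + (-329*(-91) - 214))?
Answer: -245315/278577 + 614*√461/7143 ≈ 0.96500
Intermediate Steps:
A = -491 (A = -8 - 483 = -491)
J(u, V) = (-491 + u)*(V + √(V² + u²)) (J(u, V) = (u - 491)*(V + √(u² + V²)) = (-491 + u)*(V + √(V² + u²)))
(J(-430, -356) - 82561)/(-308302 + (-329*(-91) - 214)) = ((-491*(-356) - 491*√((-356)² + (-430)²) - 356*(-430) - 430*√((-356)² + (-430)²)) - 82561)/(-308302 + (-329*(-91) - 214)) = ((174796 - 491*√(126736 + 184900) + 153080 - 430*√(126736 + 184900)) - 82561)/(-308302 + (29939 - 214)) = ((174796 - 12766*√461 + 153080 - 11180*√461) - 82561)/(-308302 + 29725) = ((174796 - 12766*√461 + 153080 - 11180*√461) - 82561)/(-278577) = ((174796 - 12766*√461 + 153080 - 11180*√461) - 82561)*(-1/278577) = ((327876 - 23946*√461) - 82561)*(-1/278577) = (245315 - 23946*√461)*(-1/278577) = -245315/278577 + 614*√461/7143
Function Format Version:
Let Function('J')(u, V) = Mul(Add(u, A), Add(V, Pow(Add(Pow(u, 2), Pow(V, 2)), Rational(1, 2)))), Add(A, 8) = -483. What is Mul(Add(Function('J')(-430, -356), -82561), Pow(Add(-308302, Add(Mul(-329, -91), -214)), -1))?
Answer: Add(Rational(-245315, 278577), Mul(Rational(614, 7143), Pow(461, Rational(1, 2)))) ≈ 0.96500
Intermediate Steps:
A = -491 (A = Add(-8, -483) = -491)
Function('J')(u, V) = Mul(Add(-491, u), Add(V, Pow(Add(Pow(V, 2), Pow(u, 2)), Rational(1, 2)))) (Function('J')(u, V) = Mul(Add(u, -491), Add(V, Pow(Add(Pow(u, 2), Pow(V, 2)), Rational(1, 2)))) = Mul(Add(-491, u), Add(V, Pow(Add(Pow(V, 2), Pow(u, 2)), Rational(1, 2)))))
Mul(Add(Function('J')(-430, -356), -82561), Pow(Add(-308302, Add(Mul(-329, -91), -214)), -1)) = Mul(Add(Add(Mul(-491, -356), Mul(-491, Pow(Add(Pow(-356, 2), Pow(-430, 2)), Rational(1, 2))), Mul(-356, -430), Mul(-430, Pow(Add(Pow(-356, 2), Pow(-430, 2)), Rational(1, 2)))), -82561), Pow(Add(-308302, Add(Mul(-329, -91), -214)), -1)) = Mul(Add(Add(174796, Mul(-491, Pow(Add(126736, 184900), Rational(1, 2))), 153080, Mul(-430, Pow(Add(126736, 184900), Rational(1, 2)))), -82561), Pow(Add(-308302, Add(29939, -214)), -1)) = Mul(Add(Add(174796, Mul(-491, Pow(311636, Rational(1, 2))), 153080, Mul(-430, Pow(311636, Rational(1, 2)))), -82561), Pow(Add(-308302, 29725), -1)) = Mul(Add(Add(174796, Mul(-491, Mul(26, Pow(461, Rational(1, 2)))), 153080, Mul(-430, Mul(26, Pow(461, Rational(1, 2))))), -82561), Pow(-278577, -1)) = Mul(Add(Add(174796, Mul(-12766, Pow(461, Rational(1, 2))), 153080, Mul(-11180, Pow(461, Rational(1, 2)))), -82561), Rational(-1, 278577)) = Mul(Add(Add(327876, Mul(-23946, Pow(461, Rational(1, 2)))), -82561), Rational(-1, 278577)) = Mul(Add(245315, Mul(-23946, Pow(461, Rational(1, 2)))), Rational(-1, 278577)) = Add(Rational(-245315, 278577), Mul(Rational(614, 7143), Pow(461, Rational(1, 2))))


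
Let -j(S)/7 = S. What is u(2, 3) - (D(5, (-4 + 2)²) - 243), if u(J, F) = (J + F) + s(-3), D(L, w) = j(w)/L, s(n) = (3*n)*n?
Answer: 1403/5 ≈ 280.60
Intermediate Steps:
j(S) = -7*S
s(n) = 3*n²
D(L, w) = -7*w/L (D(L, w) = (-7*w)/L = -7*w/L)
u(J, F) = 27 + F + J (u(J, F) = (J + F) + 3*(-3)² = (F + J) + 3*9 = (F + J) + 27 = 27 + F + J)
u(2, 3) - (D(5, (-4 + 2)²) - 243) = (27 + 3 + 2) - (-7*(-4 + 2)²/5 - 243) = 32 - (-7*(-2)²*⅕ - 243) = 32 - (-7*4*⅕ - 243) = 32 - (-28/5 - 243) = 32 - 1*(-1243/5) = 32 + 1243/5 = 1403/5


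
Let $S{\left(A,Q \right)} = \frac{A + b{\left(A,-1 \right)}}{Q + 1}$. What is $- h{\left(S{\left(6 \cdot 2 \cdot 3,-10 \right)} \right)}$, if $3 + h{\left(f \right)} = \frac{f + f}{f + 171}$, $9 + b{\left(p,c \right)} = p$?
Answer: $\frac{253}{82} \approx 3.0854$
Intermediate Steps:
$b{\left(p,c \right)} = -9 + p$
$S{\left(A,Q \right)} = \frac{-9 + 2 A}{1 + Q}$ ($S{\left(A,Q \right)} = \frac{A + \left(-9 + A\right)}{Q + 1} = \frac{-9 + 2 A}{1 + Q}$)
$h{\left(f \right)} = -3 + \frac{2 f}{171 + f}$ ($h{\left(f \right)} = -3 + \frac{f + f}{f + 171} = -3 + \frac{2 f}{171 + f}$)
$- h{\left(S{\left(6 \cdot 2 \cdot 3,-10 \right)} \right)} = - \frac{-513 - \frac{-9 + 2 \cdot 6 \cdot 2 \cdot 3}{1 - 10}}{171 + \frac{-9 + 2 \cdot 6 \cdot 2 \cdot 3}{1 - 10}} = - \frac{-513 - \frac{-9 + 2 \cdot 6 \cdot 6}{-9}}{171 + \frac{-9 + 2 \cdot 6 \cdot 6}{-9}} = - \frac{-513 - - \frac{-9 + 2 \cdot 36}{9}}{171 - \frac{-9 + 2 \cdot 36}{9}} = - \frac{-513 - - \frac{-9 + 72}{9}}{171 - \frac{-9 + 72}{9}} = - \frac{-513 - \left(- \frac{1}{9}\right) 63}{171 - 7} = - \frac{-513 - -7}{171 - 7} = - \frac{-513 + 7}{164} = - \frac{-506}{164} = \left(-1\right) \left(- \frac{253}{82}\right) = \frac{253}{82}$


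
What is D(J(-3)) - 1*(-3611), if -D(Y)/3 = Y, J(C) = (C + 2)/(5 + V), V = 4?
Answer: 10834/3 ≈ 3611.3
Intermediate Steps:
J(C) = 2/9 + C/9 (J(C) = (C + 2)/(5 + 4) = (2 + C)/9 = (2 + C)*(⅑) = 2/9 + C/9)
D(Y) = -3*Y
D(J(-3)) - 1*(-3611) = -3*(2/9 + (⅑)*(-3)) - 1*(-3611) = -3*(2/9 - ⅓) + 3611 = -3*(-⅑) + 3611 = ⅓ + 3611 = 10834/3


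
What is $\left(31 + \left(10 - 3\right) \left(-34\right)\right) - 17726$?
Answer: $-17933$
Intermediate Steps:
$\left(31 + \left(10 - 3\right) \left(-34\right)\right) - 17726 = \left(31 + 7 \left(-34\right)\right) - 17726 = \left(31 - 238\right) - 17726 = -207 - 17726 = -17933$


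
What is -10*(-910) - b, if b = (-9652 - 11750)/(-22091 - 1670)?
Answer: 216203698/23761 ≈ 9099.1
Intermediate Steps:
b = 21402/23761 (b = -21402/(-23761) = -21402*(-1/23761) = 21402/23761 ≈ 0.90072)
-10*(-910) - b = -10*(-910) - 1*21402/23761 = 9100 - 21402/23761 = 216203698/23761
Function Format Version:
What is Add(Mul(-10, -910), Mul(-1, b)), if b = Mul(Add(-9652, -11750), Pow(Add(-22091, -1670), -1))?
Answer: Rational(216203698, 23761) ≈ 9099.1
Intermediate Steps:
b = Rational(21402, 23761) (b = Mul(-21402, Pow(-23761, -1)) = Mul(-21402, Rational(-1, 23761)) = Rational(21402, 23761) ≈ 0.90072)
Add(Mul(-10, -910), Mul(-1, b)) = Add(Mul(-10, -910), Mul(-1, Rational(21402, 23761))) = Add(9100, Rational(-21402, 23761)) = Rational(216203698, 23761)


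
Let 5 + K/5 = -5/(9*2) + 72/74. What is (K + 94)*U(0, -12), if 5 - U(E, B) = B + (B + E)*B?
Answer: -6130163/666 ≈ -9204.5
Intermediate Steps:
K = -14335/666 (K = -25 + 5*(-5/(9*2) + 72/74) = -25 + 5*(-5/18 + 72*(1/74)) = -25 + 5*(-5*1/18 + 36/37) = -25 + 5*(-5/18 + 36/37) = -25 + 5*(463/666) = -25 + 2315/666 = -14335/666 ≈ -21.524)
U(E, B) = 5 - B - B*(B + E) (U(E, B) = 5 - (B + (B + E)*B) = 5 - (B + B*(B + E)) = 5 + (-B - B*(B + E)) = 5 - B - B*(B + E))
(K + 94)*U(0, -12) = (-14335/666 + 94)*(5 - 1*(-12) - 1*(-12)² - 1*(-12)*0) = 48269*(5 + 12 - 1*144 + 0)/666 = 48269*(5 + 12 - 144 + 0)/666 = (48269/666)*(-127) = -6130163/666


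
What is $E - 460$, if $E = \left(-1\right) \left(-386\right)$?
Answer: $-74$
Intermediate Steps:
$E = 386$
$E - 460 = 386 - 460 = -74$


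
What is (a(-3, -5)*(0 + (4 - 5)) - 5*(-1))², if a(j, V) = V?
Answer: 100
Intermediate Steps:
(a(-3, -5)*(0 + (4 - 5)) - 5*(-1))² = (-5*(0 + (4 - 5)) - 5*(-1))² = (-5*(0 - 1) + 5)² = (-5*(-1) + 5)² = (5 + 5)² = 10² = 100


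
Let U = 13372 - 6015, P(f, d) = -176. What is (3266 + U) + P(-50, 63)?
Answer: 10447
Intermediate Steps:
U = 7357
(3266 + U) + P(-50, 63) = (3266 + 7357) - 176 = 10623 - 176 = 10447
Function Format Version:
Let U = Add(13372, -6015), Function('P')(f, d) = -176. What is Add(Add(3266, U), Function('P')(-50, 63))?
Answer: 10447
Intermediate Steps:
U = 7357
Add(Add(3266, U), Function('P')(-50, 63)) = Add(Add(3266, 7357), -176) = Add(10623, -176) = 10447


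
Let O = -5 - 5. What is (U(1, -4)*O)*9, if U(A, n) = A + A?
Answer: -180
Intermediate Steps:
U(A, n) = 2*A
O = -10
(U(1, -4)*O)*9 = ((2*1)*(-10))*9 = (2*(-10))*9 = -20*9 = -180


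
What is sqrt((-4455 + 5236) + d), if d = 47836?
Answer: sqrt(48617) ≈ 220.49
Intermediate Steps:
sqrt((-4455 + 5236) + d) = sqrt((-4455 + 5236) + 47836) = sqrt(781 + 47836) = sqrt(48617)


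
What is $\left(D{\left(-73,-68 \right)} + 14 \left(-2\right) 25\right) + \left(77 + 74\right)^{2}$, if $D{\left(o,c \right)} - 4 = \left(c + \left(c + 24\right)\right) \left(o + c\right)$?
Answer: $37897$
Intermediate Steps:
$D{\left(o,c \right)} = 4 + \left(24 + 2 c\right) \left(c + o\right)$ ($D{\left(o,c \right)} = 4 + \left(c + \left(c + 24\right)\right) \left(o + c\right) = 4 + \left(c + \left(24 + c\right)\right) \left(c + o\right) = 4 + \left(24 + 2 c\right) \left(c + o\right)$)
$\left(D{\left(-73,-68 \right)} + 14 \left(-2\right) 25\right) + \left(77 + 74\right)^{2} = \left(\left(4 + 2 \left(-68\right)^{2} + 24 \left(-68\right) + 24 \left(-73\right) + 2 \left(-68\right) \left(-73\right)\right) + 14 \left(-2\right) 25\right) + \left(77 + 74\right)^{2} = \left(\left(4 + 2 \cdot 4624 - 1632 - 1752 + 9928\right) - 700\right) + 151^{2} = \left(\left(4 + 9248 - 1632 - 1752 + 9928\right) - 700\right) + 22801 = \left(15796 - 700\right) + 22801 = 15096 + 22801 = 37897$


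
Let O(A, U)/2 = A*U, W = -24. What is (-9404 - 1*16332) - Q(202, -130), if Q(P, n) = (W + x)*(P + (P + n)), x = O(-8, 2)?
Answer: -10392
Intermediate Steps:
O(A, U) = 2*A*U (O(A, U) = 2*(A*U) = 2*A*U)
x = -32 (x = 2*(-8)*2 = -32)
Q(P, n) = -112*P - 56*n (Q(P, n) = (-24 - 32)*(P + (P + n)) = -56*(n + 2*P) = -112*P - 56*n)
(-9404 - 1*16332) - Q(202, -130) = (-9404 - 1*16332) - (-112*202 - 56*(-130)) = (-9404 - 16332) - (-22624 + 7280) = -25736 - 1*(-15344) = -25736 + 15344 = -10392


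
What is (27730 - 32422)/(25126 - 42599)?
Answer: 4692/17473 ≈ 0.26853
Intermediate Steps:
(27730 - 32422)/(25126 - 42599) = -4692/(-17473) = -4692*(-1/17473) = 4692/17473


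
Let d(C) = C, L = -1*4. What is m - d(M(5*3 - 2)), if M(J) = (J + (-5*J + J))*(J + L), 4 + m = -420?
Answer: -73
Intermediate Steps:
L = -4
m = -424 (m = -4 - 420 = -424)
M(J) = -3*J*(-4 + J) (M(J) = (J + (-5*J + J))*(J - 4) = (J - 4*J)*(-4 + J) = (-3*J)*(-4 + J) = -3*J*(-4 + J))
m - d(M(5*3 - 2)) = -424 - 3*(5*3 - 2)*(4 - (5*3 - 2)) = -424 - 3*(15 - 2)*(4 - (15 - 2)) = -424 - 3*13*(4 - 1*13) = -424 - 3*13*(4 - 13) = -424 - 3*13*(-9) = -424 - 1*(-351) = -424 + 351 = -73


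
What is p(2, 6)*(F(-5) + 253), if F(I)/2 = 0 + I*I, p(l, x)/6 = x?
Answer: 10908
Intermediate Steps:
p(l, x) = 6*x
F(I) = 2*I**2 (F(I) = 2*(0 + I*I) = 2*(0 + I**2) = 2*I**2)
p(2, 6)*(F(-5) + 253) = (6*6)*(2*(-5)**2 + 253) = 36*(2*25 + 253) = 36*(50 + 253) = 36*303 = 10908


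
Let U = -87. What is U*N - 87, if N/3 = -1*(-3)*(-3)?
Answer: 2262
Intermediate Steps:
N = -27 (N = 3*(-1*(-3)*(-3)) = 3*(3*(-3)) = 3*(-9) = -27)
U*N - 87 = -87*(-27) - 87 = 2349 - 87 = 2262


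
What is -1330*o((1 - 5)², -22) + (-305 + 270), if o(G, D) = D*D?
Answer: -643755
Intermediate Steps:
o(G, D) = D²
-1330*o((1 - 5)², -22) + (-305 + 270) = -1330*(-22)² + (-305 + 270) = -1330*484 - 35 = -643720 - 35 = -643755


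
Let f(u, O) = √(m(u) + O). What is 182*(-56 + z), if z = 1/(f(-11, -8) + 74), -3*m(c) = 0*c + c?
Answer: 182*(-56*√39 + 12429*I)/(√39 - 222*I) ≈ -10190.0 - 0.069131*I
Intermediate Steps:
m(c) = -c/3 (m(c) = -(0*c + c)/3 = -(0 + c)/3 = -c/3)
f(u, O) = √(O - u/3) (f(u, O) = √(-u/3 + O) = √(O - u/3))
z = 1/(74 + I*√39/3) (z = 1/(√(-3*(-11) + 9*(-8))/3 + 74) = 1/(√(33 - 72)/3 + 74) = 1/(√(-39)/3 + 74) = 1/((I*√39)/3 + 74) = 1/(I*√39/3 + 74) = 1/(74 + I*√39/3) ≈ 0.013503 - 0.00037984*I)
182*(-56 + z) = 182*(-56 + (222/16441 - I*√39/16441)) = 182*(-920474/16441 - I*√39/16441) = -167526268/16441 - 182*I*√39/16441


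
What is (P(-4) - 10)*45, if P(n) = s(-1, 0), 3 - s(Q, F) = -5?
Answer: -90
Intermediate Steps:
s(Q, F) = 8 (s(Q, F) = 3 - 1*(-5) = 3 + 5 = 8)
P(n) = 8
(P(-4) - 10)*45 = (8 - 10)*45 = -2*45 = -90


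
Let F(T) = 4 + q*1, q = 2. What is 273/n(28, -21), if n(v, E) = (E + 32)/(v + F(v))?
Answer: 9282/11 ≈ 843.82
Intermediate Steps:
F(T) = 6 (F(T) = 4 + 2*1 = 4 + 2 = 6)
n(v, E) = (32 + E)/(6 + v) (n(v, E) = (E + 32)/(v + 6) = (32 + E)/(6 + v))
273/n(28, -21) = 273/(((32 - 21)/(6 + 28))) = 273/((11/34)) = 273/(((1/34)*11)) = 273/(11/34) = 273*(34/11) = 9282/11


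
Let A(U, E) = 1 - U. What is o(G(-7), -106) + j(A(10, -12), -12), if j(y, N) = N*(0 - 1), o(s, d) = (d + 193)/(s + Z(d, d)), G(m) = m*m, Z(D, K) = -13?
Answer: 173/12 ≈ 14.417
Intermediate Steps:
G(m) = m**2
o(s, d) = (193 + d)/(-13 + s) (o(s, d) = (d + 193)/(s - 13) = (193 + d)/(-13 + s))
j(y, N) = -N (j(y, N) = N*(-1) = -N)
o(G(-7), -106) + j(A(10, -12), -12) = (193 - 106)/(-13 + (-7)**2) - 1*(-12) = 87/(-13 + 49) + 12 = 87/36 + 12 = (1/36)*87 + 12 = 29/12 + 12 = 173/12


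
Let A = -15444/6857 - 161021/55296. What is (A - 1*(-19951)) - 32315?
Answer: -4689950117029/379164672 ≈ -12369.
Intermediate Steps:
A = -1958112421/379164672 (A = -15444*1/6857 - 161021*1/55296 = -15444/6857 - 161021/55296 = -1958112421/379164672 ≈ -5.1643)
(A - 1*(-19951)) - 32315 = (-1958112421/379164672 - 1*(-19951)) - 32315 = (-1958112421/379164672 + 19951) - 32315 = 7562756258651/379164672 - 32315 = -4689950117029/379164672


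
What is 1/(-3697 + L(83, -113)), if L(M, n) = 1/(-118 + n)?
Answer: -231/854008 ≈ -0.00027049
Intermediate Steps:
1/(-3697 + L(83, -113)) = 1/(-3697 + 1/(-118 - 113)) = 1/(-3697 + 1/(-231)) = 1/(-3697 - 1/231) = 1/(-854008/231) = -231/854008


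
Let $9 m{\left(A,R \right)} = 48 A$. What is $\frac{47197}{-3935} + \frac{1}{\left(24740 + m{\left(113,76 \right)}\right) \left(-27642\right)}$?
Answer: $- \frac{33062536460359}{2756554038520} \approx -11.994$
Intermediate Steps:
$m{\left(A,R \right)} = \frac{16 A}{3}$ ($m{\left(A,R \right)} = \frac{48 A}{9} = \frac{16 A}{3}$)
$\frac{47197}{-3935} + \frac{1}{\left(24740 + m{\left(113,76 \right)}\right) \left(-27642\right)} = \frac{47197}{-3935} + \frac{1}{\left(24740 + \frac{16}{3} \cdot 113\right) \left(-27642\right)} = 47197 \left(- \frac{1}{3935}\right) + \frac{1}{24740 + \frac{1808}{3}} \left(- \frac{1}{27642}\right) = - \frac{47197}{3935} + \frac{1}{\frac{76028}{3}} \left(- \frac{1}{27642}\right) = - \frac{47197}{3935} + \frac{3}{76028} \left(- \frac{1}{27642}\right) = - \frac{47197}{3935} - \frac{1}{700521992} = - \frac{33062536460359}{2756554038520}$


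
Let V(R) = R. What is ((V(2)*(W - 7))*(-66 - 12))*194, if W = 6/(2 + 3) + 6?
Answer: -30264/5 ≈ -6052.8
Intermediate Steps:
W = 36/5 (W = 6/5 + 6 = 36/5 ≈ 7.2000)
((V(2)*(W - 7))*(-66 - 12))*194 = ((2*(36/5 - 7))*(-66 - 12))*194 = ((2*(⅕))*(-78))*194 = ((⅖)*(-78))*194 = -156/5*194 = -30264/5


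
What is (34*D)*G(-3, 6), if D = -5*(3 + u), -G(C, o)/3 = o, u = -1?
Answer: 6120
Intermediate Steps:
G(C, o) = -3*o
D = -10 (D = -5*(3 - 1) = -5*2 = -10)
(34*D)*G(-3, 6) = (34*(-10))*(-3*6) = -340*(-18) = 6120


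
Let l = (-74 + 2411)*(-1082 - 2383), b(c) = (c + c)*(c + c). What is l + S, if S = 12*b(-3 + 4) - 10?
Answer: -8097667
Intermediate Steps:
b(c) = 4*c**2 (b(c) = (2*c)*(2*c) = 4*c**2)
S = 38 (S = 12*(4*(-3 + 4)**2) - 10 = 12*(4*1**2) - 10 = 12*(4*1) - 10 = 12*4 - 10 = 48 - 10 = 38)
l = -8097705 (l = 2337*(-3465) = -8097705)
l + S = -8097705 + 38 = -8097667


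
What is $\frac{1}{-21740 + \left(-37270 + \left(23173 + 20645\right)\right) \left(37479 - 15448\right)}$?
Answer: $\frac{1}{144237248} \approx 6.933 \cdot 10^{-9}$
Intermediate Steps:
$\frac{1}{-21740 + \left(-37270 + \left(23173 + 20645\right)\right) \left(37479 - 15448\right)} = \frac{1}{-21740 + \left(-37270 + 43818\right) 22031} = \frac{1}{-21740 + 6548 \cdot 22031} = \frac{1}{-21740 + 144258988} = \frac{1}{144237248}$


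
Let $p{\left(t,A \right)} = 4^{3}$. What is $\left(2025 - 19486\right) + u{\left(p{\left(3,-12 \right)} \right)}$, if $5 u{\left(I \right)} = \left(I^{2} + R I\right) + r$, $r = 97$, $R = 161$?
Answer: $- \frac{72808}{5} \approx -14562.0$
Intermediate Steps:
$p{\left(t,A \right)} = 64$
$u{\left(I \right)} = \frac{97}{5} + \frac{I^{2}}{5} + \frac{161 I}{5}$ ($u{\left(I \right)} = \frac{\left(I^{2} + 161 I\right) + 97}{5} = \frac{97 + I^{2} + 161 I}{5} = \frac{97}{5} + \frac{I^{2}}{5} + \frac{161 I}{5}$)
$\left(2025 - 19486\right) + u{\left(p{\left(3,-12 \right)} \right)} = \left(2025 - 19486\right) + \left(\frac{97}{5} + \frac{64^{2}}{5} + \frac{161}{5} \cdot 64\right) = \left(2025 - 19486\right) + \left(\frac{97}{5} + \frac{1}{5} \cdot 4096 + \frac{10304}{5}\right) = -17461 + \left(\frac{97}{5} + \frac{4096}{5} + \frac{10304}{5}\right) = -17461 + \frac{14497}{5} = - \frac{72808}{5}$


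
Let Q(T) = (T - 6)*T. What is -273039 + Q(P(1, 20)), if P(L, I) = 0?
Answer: -273039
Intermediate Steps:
Q(T) = T*(-6 + T) (Q(T) = (-6 + T)*T = T*(-6 + T))
-273039 + Q(P(1, 20)) = -273039 + 0*(-6 + 0) = -273039 + 0*(-6) = -273039 + 0 = -273039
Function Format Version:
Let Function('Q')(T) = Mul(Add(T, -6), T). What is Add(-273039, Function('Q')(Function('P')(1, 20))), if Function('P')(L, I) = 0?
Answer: -273039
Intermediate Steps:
Function('Q')(T) = Mul(T, Add(-6, T)) (Function('Q')(T) = Mul(Add(-6, T), T) = Mul(T, Add(-6, T)))
Add(-273039, Function('Q')(Function('P')(1, 20))) = Add(-273039, Mul(0, Add(-6, 0))) = Add(-273039, Mul(0, -6)) = Add(-273039, 0) = -273039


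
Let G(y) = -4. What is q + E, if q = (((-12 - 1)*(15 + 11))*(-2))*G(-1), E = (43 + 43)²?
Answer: 4692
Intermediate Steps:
E = 7396 (E = 86² = 7396)
q = -2704 (q = (((-12 - 1)*(15 + 11))*(-2))*(-4) = (-13*26*(-2))*(-4) = -338*(-2)*(-4) = 676*(-4) = -2704)
q + E = -2704 + 7396 = 4692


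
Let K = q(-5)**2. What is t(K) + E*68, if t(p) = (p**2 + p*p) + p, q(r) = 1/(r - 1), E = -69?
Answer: -3040397/648 ≈ -4692.0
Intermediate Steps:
q(r) = 1/(-1 + r)
K = 1/36 (K = (1/(-1 - 5))**2 = (1/(-6))**2 = (-1/6)**2 = 1/36 ≈ 0.027778)
t(p) = p + 2*p**2 (t(p) = (p**2 + p**2) + p = 2*p**2 + p = p + 2*p**2)
t(K) + E*68 = (1 + 2*(1/36))/36 - 69*68 = (1 + 1/18)/36 - 4692 = (1/36)*(19/18) - 4692 = 19/648 - 4692 = -3040397/648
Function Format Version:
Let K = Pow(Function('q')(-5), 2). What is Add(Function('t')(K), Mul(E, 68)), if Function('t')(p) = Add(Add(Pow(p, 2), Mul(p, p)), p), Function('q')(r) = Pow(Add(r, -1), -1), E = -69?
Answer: Rational(-3040397, 648) ≈ -4692.0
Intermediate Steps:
Function('q')(r) = Pow(Add(-1, r), -1)
K = Rational(1, 36) (K = Pow(Pow(Add(-1, -5), -1), 2) = Pow(Pow(-6, -1), 2) = Pow(Rational(-1, 6), 2) = Rational(1, 36) ≈ 0.027778)
Function('t')(p) = Add(p, Mul(2, Pow(p, 2))) (Function('t')(p) = Add(Add(Pow(p, 2), Pow(p, 2)), p) = Add(Mul(2, Pow(p, 2)), p) = Add(p, Mul(2, Pow(p, 2))))
Add(Function('t')(K), Mul(E, 68)) = Add(Mul(Rational(1, 36), Add(1, Mul(2, Rational(1, 36)))), Mul(-69, 68)) = Add(Mul(Rational(1, 36), Add(1, Rational(1, 18))), -4692) = Add(Mul(Rational(1, 36), Rational(19, 18)), -4692) = Add(Rational(19, 648), -4692) = Rational(-3040397, 648)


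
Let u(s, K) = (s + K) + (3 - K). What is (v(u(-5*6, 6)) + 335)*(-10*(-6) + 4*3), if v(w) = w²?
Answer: 76608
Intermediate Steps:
u(s, K) = 3 + s (u(s, K) = (K + s) + (3 - K) = 3 + s)
(v(u(-5*6, 6)) + 335)*(-10*(-6) + 4*3) = ((3 - 5*6)² + 335)*(-10*(-6) + 4*3) = ((3 - 30)² + 335)*(60 + 12) = ((-27)² + 335)*72 = (729 + 335)*72 = 1064*72 = 76608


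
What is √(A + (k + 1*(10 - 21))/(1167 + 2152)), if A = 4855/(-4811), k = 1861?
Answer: I*√115181392262055/15967709 ≈ 0.67212*I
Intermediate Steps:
A = -4855/4811 (A = 4855*(-1/4811) = -4855/4811 ≈ -1.0091)
√(A + (k + 1*(10 - 21))/(1167 + 2152)) = √(-4855/4811 + (1861 + 1*(10 - 21))/(1167 + 2152)) = √(-4855/4811 + (1861 + 1*(-11))/3319) = √(-4855/4811 + (1861 - 11)*(1/3319)) = √(-4855/4811 + 1850*(1/3319)) = √(-4855/4811 + 1850/3319) = √(-7213395/15967709) = I*√115181392262055/15967709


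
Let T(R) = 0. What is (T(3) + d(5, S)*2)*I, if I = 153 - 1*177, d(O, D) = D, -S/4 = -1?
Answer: -192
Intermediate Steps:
S = 4 (S = -4*(-1) = 4)
I = -24 (I = 153 - 177 = -24)
(T(3) + d(5, S)*2)*I = (0 + 4*2)*(-24) = (0 + 8)*(-24) = 8*(-24) = -192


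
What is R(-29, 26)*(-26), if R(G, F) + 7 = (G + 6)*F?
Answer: 15730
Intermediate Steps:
R(G, F) = -7 + F*(6 + G) (R(G, F) = -7 + (G + 6)*F = -7 + (6 + G)*F = -7 + F*(6 + G))
R(-29, 26)*(-26) = (-7 + 6*26 + 26*(-29))*(-26) = (-7 + 156 - 754)*(-26) = -605*(-26) = 15730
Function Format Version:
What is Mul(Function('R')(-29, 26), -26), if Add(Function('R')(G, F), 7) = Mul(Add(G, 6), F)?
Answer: 15730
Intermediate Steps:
Function('R')(G, F) = Add(-7, Mul(F, Add(6, G))) (Function('R')(G, F) = Add(-7, Mul(Add(G, 6), F)) = Add(-7, Mul(Add(6, G), F)) = Add(-7, Mul(F, Add(6, G))))
Mul(Function('R')(-29, 26), -26) = Mul(Add(-7, Mul(6, 26), Mul(26, -29)), -26) = Mul(Add(-7, 156, -754), -26) = Mul(-605, -26) = 15730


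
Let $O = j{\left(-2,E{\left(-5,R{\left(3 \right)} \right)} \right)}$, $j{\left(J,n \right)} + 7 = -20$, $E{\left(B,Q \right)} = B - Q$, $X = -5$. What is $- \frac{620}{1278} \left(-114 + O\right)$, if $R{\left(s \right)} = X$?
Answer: $\frac{14570}{213} \approx 68.404$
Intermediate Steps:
$R{\left(s \right)} = -5$
$j{\left(J,n \right)} = -27$ ($j{\left(J,n \right)} = -7 - 20 = -27$)
$O = -27$
$- \frac{620}{1278} \left(-114 + O\right) = - \frac{620}{1278} \left(-114 - 27\right) = \left(-620\right) \frac{1}{1278} \left(-141\right) = \left(- \frac{310}{639}\right) \left(-141\right) = \frac{14570}{213}$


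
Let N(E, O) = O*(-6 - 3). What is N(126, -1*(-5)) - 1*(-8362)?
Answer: 8317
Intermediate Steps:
N(E, O) = -9*O (N(E, O) = O*(-9) = -9*O)
N(126, -1*(-5)) - 1*(-8362) = -(-9)*(-5) - 1*(-8362) = -9*5 + 8362 = -45 + 8362 = 8317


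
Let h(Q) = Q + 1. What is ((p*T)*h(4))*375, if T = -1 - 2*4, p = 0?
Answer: 0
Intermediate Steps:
T = -9 (T = -1 - 8 = -9)
h(Q) = 1 + Q
((p*T)*h(4))*375 = ((0*(-9))*(1 + 4))*375 = (0*5)*375 = 0*375 = 0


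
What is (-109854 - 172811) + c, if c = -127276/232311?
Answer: -65666316091/232311 ≈ -2.8267e+5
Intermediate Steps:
c = -127276/232311 (c = -127276*1/232311 = -127276/232311 ≈ -0.54787)
(-109854 - 172811) + c = (-109854 - 172811) - 127276/232311 = -282665 - 127276/232311 = -65666316091/232311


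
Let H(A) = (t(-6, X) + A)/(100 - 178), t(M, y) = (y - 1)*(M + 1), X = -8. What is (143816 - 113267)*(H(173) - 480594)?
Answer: -190862769325/13 ≈ -1.4682e+10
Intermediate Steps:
t(M, y) = (1 + M)*(-1 + y) (t(M, y) = (-1 + y)*(1 + M) = (1 + M)*(-1 + y))
H(A) = -15/26 - A/78 (H(A) = ((-1 - 8 - 1*(-6) - 6*(-8)) + A)/(100 - 178) = ((-1 - 8 + 6 + 48) + A)/(-78) = (45 + A)*(-1/78) = -15/26 - A/78)
(143816 - 113267)*(H(173) - 480594) = (143816 - 113267)*((-15/26 - 1/78*173) - 480594) = 30549*((-15/26 - 173/78) - 480594) = 30549*(-109/39 - 480594) = 30549*(-18743275/39) = -190862769325/13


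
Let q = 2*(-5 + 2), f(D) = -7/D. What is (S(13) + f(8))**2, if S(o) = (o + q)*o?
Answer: 519841/64 ≈ 8122.5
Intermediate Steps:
q = -6 (q = 2*(-3) = -6)
S(o) = o*(-6 + o) (S(o) = (o - 6)*o = (-6 + o)*o = o*(-6 + o))
(S(13) + f(8))**2 = (13*(-6 + 13) - 7/8)**2 = (13*7 - 7*1/8)**2 = (91 - 7/8)**2 = (721/8)**2 = 519841/64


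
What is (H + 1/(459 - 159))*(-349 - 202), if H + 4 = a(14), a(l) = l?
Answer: -1653551/300 ≈ -5511.8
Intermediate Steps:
H = 10 (H = -4 + 14 = 10)
(H + 1/(459 - 159))*(-349 - 202) = (10 + 1/(459 - 159))*(-349 - 202) = (10 + 1/300)*(-551) = (3001/300)*(-551) = -1653551/300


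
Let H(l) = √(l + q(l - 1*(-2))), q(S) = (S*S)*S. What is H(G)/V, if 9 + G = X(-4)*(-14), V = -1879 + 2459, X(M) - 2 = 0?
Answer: 3*I*√298/145 ≈ 0.35716*I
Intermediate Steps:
X(M) = 2 (X(M) = 2 + 0 = 2)
q(S) = S³ (q(S) = S²*S = S³)
V = 580
G = -37 (G = -9 + 2*(-14) = -9 - 28 = -37)
H(l) = √(l + (2 + l)³) (H(l) = √(l + (l - 1*(-2))³) = √(l + (l + 2)³) = √(l + (2 + l)³))
H(G)/V = √(-37 + (2 - 37)³)/580 = √(-37 + (-35)³)*(1/580) = √(-37 - 42875)*(1/580) = √(-42912)*(1/580) = (12*I*√298)*(1/580) = 3*I*√298/145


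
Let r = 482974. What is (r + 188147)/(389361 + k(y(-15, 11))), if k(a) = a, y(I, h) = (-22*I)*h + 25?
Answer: 671121/393016 ≈ 1.7076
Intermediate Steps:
y(I, h) = 25 - 22*I*h (y(I, h) = -22*I*h + 25 = 25 - 22*I*h)
(r + 188147)/(389361 + k(y(-15, 11))) = (482974 + 188147)/(389361 + (25 - 22*(-15)*11)) = 671121/(389361 + (25 + 3630)) = 671121/(389361 + 3655) = 671121/393016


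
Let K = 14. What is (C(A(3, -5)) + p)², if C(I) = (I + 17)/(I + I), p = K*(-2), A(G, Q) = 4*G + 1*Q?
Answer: 33856/49 ≈ 690.94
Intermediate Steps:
A(G, Q) = Q + 4*G (A(G, Q) = 4*G + Q = Q + 4*G)
p = -28 (p = 14*(-2) = -28)
C(I) = (17 + I)/(2*I) (C(I) = (17 + I)/((2*I)) = (17 + I)*(1/(2*I)) = (17 + I)/(2*I))
(C(A(3, -5)) + p)² = ((17 + (-5 + 4*3))/(2*(-5 + 4*3)) - 28)² = ((17 + (-5 + 12))/(2*(-5 + 12)) - 28)² = ((½)*(17 + 7)/7 - 28)² = ((½)*(⅐)*24 - 28)² = (12/7 - 28)² = (-184/7)² = 33856/49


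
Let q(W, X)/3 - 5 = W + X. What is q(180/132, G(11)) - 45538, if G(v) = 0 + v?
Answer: -500345/11 ≈ -45486.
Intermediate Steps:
G(v) = v
q(W, X) = 15 + 3*W + 3*X (q(W, X) = 15 + 3*(W + X) = 15 + (3*W + 3*X) = 15 + 3*W + 3*X)
q(180/132, G(11)) - 45538 = (15 + 3*(180/132) + 3*11) - 45538 = (15 + 3*(180*(1/132)) + 33) - 45538 = (15 + 3*(15/11) + 33) - 45538 = (15 + 45/11 + 33) - 45538 = 573/11 - 45538 = -500345/11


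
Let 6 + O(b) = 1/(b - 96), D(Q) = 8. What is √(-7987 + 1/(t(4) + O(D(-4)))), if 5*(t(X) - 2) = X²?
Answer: I*√1018092243/357 ≈ 89.377*I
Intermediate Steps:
t(X) = 2 + X²/5
O(b) = -6 + 1/(-96 + b) (O(b) = -6 + 1/(b - 96) = -6 + 1/(-96 + b))
√(-7987 + 1/(t(4) + O(D(-4)))) = √(-7987 + 1/((2 + (⅕)*4²) + (577 - 6*8)/(-96 + 8))) = √(-7987 + 1/((2 + (⅕)*16) + (577 - 48)/(-88))) = √(-7987 + 1/((2 + 16/5) - 1/88*529)) = √(-7987 + 1/(26/5 - 529/88)) = √(-7987 + 1/(-357/440)) = √(-7987 - 440/357) = √(-2851799/357) = I*√1018092243/357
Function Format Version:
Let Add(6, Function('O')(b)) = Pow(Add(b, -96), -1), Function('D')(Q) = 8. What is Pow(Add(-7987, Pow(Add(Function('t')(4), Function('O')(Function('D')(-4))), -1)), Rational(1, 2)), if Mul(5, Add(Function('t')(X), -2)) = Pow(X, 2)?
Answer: Mul(Rational(1, 357), I, Pow(1018092243, Rational(1, 2))) ≈ Mul(89.377, I)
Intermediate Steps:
Function('t')(X) = Add(2, Mul(Rational(1, 5), Pow(X, 2)))
Function('O')(b) = Add(-6, Pow(Add(-96, b), -1)) (Function('O')(b) = Add(-6, Pow(Add(b, -96), -1)) = Add(-6, Pow(Add(-96, b), -1)))
Pow(Add(-7987, Pow(Add(Function('t')(4), Function('O')(Function('D')(-4))), -1)), Rational(1, 2)) = Pow(Add(-7987, Pow(Add(Add(2, Mul(Rational(1, 5), Pow(4, 2))), Mul(Pow(Add(-96, 8), -1), Add(577, Mul(-6, 8)))), -1)), Rational(1, 2)) = Pow(Add(-7987, Pow(Add(Add(2, Mul(Rational(1, 5), 16)), Mul(Pow(-88, -1), Add(577, -48))), -1)), Rational(1, 2)) = Pow(Add(-7987, Pow(Add(Add(2, Rational(16, 5)), Mul(Rational(-1, 88), 529)), -1)), Rational(1, 2)) = Pow(Add(-7987, Pow(Add(Rational(26, 5), Rational(-529, 88)), -1)), Rational(1, 2)) = Pow(Add(-7987, Pow(Rational(-357, 440), -1)), Rational(1, 2)) = Pow(Add(-7987, Rational(-440, 357)), Rational(1, 2)) = Pow(Rational(-2851799, 357), Rational(1, 2)) = Mul(Rational(1, 357), I, Pow(1018092243, Rational(1, 2)))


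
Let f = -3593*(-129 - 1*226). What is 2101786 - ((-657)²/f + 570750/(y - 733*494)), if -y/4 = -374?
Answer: 161122436394776616/76659727015 ≈ 2.1018e+6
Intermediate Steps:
y = 1496 (y = -4*(-374) = 1496)
f = 1275515 (f = -3593*(-129 - 226) = -3593*(-355) = 1275515)
2101786 - ((-657)²/f + 570750/(y - 733*494)) = 2101786 - ((-657)²/1275515 + 570750/(1496 - 733*494)) = 2101786 - (431649*(1/1275515) + 570750/(1496 - 362102)) = 2101786 - (431649/1275515 + 570750/(-360606)) = 2101786 - (431649/1275515 + 570750*(-1/360606)) = 2101786 - (431649/1275515 - 95125/60101) = 2101786 - 1*(-95390827826/76659727015) = 2101786 + 95390827826/76659727015 = 161122436394776616/76659727015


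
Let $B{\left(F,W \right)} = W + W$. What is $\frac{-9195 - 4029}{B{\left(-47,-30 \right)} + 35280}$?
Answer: $- \frac{1102}{2935} \approx -0.37547$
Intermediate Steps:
$B{\left(F,W \right)} = 2 W$
$\frac{-9195 - 4029}{B{\left(-47,-30 \right)} + 35280} = \frac{-9195 - 4029}{2 \left(-30\right) + 35280} = - \frac{13224}{-60 + 35280} = - \frac{13224}{35220} = \left(-13224\right) \frac{1}{35220} = - \frac{1102}{2935}$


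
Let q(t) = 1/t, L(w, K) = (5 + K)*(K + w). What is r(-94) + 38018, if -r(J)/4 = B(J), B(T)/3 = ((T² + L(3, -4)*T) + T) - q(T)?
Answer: -3196664/47 ≈ -68014.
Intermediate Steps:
q(t) = 1/t
B(T) = -3/T + 3*T² (B(T) = 3*(((T² + ((-4)² + 5*(-4) + 5*3 - 4*3)*T) + T) - 1/T) = 3*(((T² + (16 - 20 + 15 - 12)*T) + T) - 1/T) = 3*(((T² - T) + T) - 1/T) = 3*(T² - 1/T) = -3/T + 3*T²)
r(J) = -12*(-1 + J³)/J
r(-94) + 38018 = 12*(1 - 1*(-94)³)/(-94) + 38018 = 12*(-1/94)*(1 - 1*(-830584)) + 38018 = 12*(-1/94)*(1 + 830584) + 38018 = 12*(-1/94)*830585 + 38018 = -4983510/47 + 38018 = -3196664/47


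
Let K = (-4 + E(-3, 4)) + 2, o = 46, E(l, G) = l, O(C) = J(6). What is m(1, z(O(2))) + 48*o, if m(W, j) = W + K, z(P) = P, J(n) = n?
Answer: 2204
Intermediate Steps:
O(C) = 6
K = -5 (K = (-4 - 3) + 2 = -7 + 2 = -5)
m(W, j) = -5 + W (m(W, j) = W - 5 = -5 + W)
m(1, z(O(2))) + 48*o = (-5 + 1) + 48*46 = -4 + 2208 = 2204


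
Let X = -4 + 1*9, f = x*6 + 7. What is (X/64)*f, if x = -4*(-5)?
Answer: 635/64 ≈ 9.9219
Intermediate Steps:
x = 20
f = 127 (f = 20*6 + 7 = 120 + 7 = 127)
X = 5 (X = -4 + 9 = 5)
(X/64)*f = (5/64)*127 = 635/64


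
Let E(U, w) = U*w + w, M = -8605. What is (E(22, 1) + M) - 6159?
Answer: -14741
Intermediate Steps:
E(U, w) = w + U*w
(E(22, 1) + M) - 6159 = (1*(1 + 22) - 8605) - 6159 = (1*23 - 8605) - 6159 = (23 - 8605) - 6159 = -8582 - 6159 = -14741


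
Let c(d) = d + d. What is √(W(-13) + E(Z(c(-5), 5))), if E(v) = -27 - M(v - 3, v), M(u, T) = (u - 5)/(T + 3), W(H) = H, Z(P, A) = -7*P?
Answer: I*√217686/73 ≈ 6.3913*I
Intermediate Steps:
c(d) = 2*d
M(u, T) = (-5 + u)/(3 + T)
E(v) = -27 - (-8 + v)/(3 + v) (E(v) = -27 - (-5 + (v - 3))/(3 + v) = -27 - (-5 + (-3 + v))/(3 + v) = -27 - (-8 + v)/(3 + v))
√(W(-13) + E(Z(c(-5), 5))) = √(-13 + (-73 - (-196)*2*(-5))/(3 - 14*(-5))) = √(-13 + (-73 - (-196)*(-10))/(3 - 7*(-10))) = √(-13 + (-73 - 28*70)/(3 + 70)) = √(-13 + (-73 - 1960)/73) = √(-13 + (1/73)*(-2033)) = √(-13 - 2033/73) = √(-2982/73) = I*√217686/73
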